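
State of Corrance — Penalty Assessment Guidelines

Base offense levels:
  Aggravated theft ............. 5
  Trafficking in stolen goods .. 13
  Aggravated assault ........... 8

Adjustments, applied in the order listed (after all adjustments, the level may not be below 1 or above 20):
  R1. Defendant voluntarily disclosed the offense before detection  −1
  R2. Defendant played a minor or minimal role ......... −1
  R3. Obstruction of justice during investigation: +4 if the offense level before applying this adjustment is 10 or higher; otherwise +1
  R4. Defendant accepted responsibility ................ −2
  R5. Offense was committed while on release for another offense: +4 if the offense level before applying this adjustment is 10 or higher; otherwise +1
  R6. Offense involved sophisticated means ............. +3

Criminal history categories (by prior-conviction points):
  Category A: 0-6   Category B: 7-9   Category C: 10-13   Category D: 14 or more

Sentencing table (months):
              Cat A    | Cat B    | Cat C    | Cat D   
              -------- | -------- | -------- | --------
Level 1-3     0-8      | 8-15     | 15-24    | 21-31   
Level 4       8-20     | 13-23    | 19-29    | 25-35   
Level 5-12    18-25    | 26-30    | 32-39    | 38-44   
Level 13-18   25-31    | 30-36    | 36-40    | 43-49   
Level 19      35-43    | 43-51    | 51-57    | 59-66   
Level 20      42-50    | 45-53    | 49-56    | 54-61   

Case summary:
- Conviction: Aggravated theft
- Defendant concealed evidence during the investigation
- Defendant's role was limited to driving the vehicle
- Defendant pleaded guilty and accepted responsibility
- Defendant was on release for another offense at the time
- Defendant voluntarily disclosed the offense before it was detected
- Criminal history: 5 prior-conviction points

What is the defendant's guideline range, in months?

0-8 months

Base offense level for aggravated theft: 5.
R1 applies: 5 − 1 = 4.
R2 applies: 4 − 1 = 3.
R3 applies (level before this adjustment is 3 < 10, so +1): 3 + 1 = 4.
R4 applies: 4 − 2 = 2.
R5 applies (level before this adjustment is 2 < 10, so +1): 2 + 1 = 3.
R6 does not apply.
Final offense level: 3.
Criminal history: 5 prior points → Category A (0-6).
Level 3 falls in the 1-3 band.
Grid: Level 1-3 × Category A = 0-8 months.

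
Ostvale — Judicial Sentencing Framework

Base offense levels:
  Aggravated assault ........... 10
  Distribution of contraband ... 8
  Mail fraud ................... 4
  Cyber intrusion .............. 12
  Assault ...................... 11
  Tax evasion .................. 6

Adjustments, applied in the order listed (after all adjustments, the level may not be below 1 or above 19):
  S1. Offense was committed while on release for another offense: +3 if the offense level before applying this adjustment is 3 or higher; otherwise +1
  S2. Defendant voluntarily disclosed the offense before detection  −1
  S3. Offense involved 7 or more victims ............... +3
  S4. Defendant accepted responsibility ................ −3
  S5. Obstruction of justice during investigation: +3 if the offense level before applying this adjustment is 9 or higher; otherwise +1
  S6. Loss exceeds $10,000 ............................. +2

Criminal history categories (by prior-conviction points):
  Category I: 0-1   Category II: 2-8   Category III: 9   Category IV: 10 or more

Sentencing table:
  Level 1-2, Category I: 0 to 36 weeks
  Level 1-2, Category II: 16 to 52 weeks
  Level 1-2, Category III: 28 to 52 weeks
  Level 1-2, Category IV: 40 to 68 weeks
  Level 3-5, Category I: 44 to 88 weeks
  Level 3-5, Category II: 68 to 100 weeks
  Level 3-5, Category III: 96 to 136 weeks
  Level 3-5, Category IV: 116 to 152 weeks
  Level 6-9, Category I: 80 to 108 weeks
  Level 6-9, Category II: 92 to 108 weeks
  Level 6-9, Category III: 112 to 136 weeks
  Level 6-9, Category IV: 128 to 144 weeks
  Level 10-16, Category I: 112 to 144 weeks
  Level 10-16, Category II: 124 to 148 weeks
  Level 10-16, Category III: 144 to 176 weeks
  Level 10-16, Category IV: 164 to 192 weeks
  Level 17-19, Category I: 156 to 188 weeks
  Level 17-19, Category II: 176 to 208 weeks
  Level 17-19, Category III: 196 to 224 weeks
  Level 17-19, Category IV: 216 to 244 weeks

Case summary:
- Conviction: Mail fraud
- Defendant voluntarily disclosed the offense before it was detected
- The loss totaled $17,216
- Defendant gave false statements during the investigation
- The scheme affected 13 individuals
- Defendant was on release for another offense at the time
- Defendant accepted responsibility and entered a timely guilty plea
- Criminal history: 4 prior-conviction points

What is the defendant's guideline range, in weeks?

92-108 weeks

Base offense level for mail fraud: 4.
S1 applies (level before this adjustment is 4 ≥ 3, so +3): 4 + 3 = 7.
S2 applies: 7 − 1 = 6.
S3 applies: 6 + 3 = 9.
S4 applies: 9 − 3 = 6.
S5 applies (level before this adjustment is 6 < 9, so +1): 6 + 1 = 7.
S6 applies: 7 + 2 = 9.
Final offense level: 9.
Criminal history: 4 prior points → Category II (2-8).
Level 9 falls in the 6-9 band.
Grid: Level 6-9 × Category II = 92-108 weeks.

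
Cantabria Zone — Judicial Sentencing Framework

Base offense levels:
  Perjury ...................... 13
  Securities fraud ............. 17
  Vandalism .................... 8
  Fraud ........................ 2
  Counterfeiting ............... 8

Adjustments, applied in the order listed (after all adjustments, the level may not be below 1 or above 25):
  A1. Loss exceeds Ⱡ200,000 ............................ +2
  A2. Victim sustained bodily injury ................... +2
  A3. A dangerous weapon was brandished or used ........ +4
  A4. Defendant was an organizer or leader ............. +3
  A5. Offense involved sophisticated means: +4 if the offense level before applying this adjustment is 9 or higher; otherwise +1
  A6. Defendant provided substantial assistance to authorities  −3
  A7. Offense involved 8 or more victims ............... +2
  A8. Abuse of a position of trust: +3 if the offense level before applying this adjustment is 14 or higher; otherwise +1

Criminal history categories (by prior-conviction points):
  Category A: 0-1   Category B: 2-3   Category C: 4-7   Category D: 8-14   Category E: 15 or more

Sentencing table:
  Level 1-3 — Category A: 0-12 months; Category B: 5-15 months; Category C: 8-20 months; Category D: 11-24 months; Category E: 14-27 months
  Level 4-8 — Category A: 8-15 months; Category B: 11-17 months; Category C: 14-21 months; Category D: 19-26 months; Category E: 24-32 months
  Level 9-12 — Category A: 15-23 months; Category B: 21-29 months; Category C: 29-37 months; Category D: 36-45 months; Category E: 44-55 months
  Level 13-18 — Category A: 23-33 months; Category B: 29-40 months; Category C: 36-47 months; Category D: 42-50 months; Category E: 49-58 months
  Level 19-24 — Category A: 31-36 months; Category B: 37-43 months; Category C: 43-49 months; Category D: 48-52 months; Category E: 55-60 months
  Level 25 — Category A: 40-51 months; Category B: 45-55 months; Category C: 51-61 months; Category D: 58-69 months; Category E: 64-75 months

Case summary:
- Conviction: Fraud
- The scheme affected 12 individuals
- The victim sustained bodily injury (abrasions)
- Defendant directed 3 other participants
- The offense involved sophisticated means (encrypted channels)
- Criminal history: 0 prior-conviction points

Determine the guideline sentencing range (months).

15-23 months

Base offense level for fraud: 2.
A1 does not apply.
A2 applies: 2 + 2 = 4.
A4 applies: 4 + 3 = 7.
A5 applies (level before this adjustment is 7 < 9, so +1): 7 + 1 = 8.
A7 applies: 8 + 2 = 10.
A8 does not apply.
Final offense level: 10.
Criminal history: 0 prior points → Category A (0-1).
Level 10 falls in the 9-12 band.
Grid: Level 9-12 × Category A = 15-23 months.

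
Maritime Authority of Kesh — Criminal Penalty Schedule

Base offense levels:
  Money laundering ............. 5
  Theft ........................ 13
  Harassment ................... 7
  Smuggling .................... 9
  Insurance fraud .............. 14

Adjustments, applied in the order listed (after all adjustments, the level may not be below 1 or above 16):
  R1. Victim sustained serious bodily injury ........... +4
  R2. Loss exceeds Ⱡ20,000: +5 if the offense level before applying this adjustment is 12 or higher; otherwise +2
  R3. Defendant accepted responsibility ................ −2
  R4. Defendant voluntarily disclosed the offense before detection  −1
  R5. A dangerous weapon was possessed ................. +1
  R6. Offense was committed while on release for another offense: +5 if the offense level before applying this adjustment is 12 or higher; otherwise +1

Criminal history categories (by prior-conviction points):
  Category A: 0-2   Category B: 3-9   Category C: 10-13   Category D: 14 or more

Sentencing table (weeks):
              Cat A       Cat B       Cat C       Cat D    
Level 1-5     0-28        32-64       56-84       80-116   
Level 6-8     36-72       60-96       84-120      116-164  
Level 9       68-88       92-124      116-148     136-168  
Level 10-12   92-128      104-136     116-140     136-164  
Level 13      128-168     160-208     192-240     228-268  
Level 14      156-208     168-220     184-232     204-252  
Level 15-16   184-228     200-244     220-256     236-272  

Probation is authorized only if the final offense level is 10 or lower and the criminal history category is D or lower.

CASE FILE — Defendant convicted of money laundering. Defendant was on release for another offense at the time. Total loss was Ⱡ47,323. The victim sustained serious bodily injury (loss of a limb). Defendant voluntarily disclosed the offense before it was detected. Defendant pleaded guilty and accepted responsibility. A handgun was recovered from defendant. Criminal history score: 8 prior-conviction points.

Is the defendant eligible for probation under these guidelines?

Yes

Base offense level for money laundering: 5.
R1 applies: 5 + 4 = 9.
R2 applies (level before this adjustment is 9 < 12, so +2): 9 + 2 = 11.
R3 applies: 11 − 2 = 9.
R4 applies: 9 − 1 = 8.
R5 applies: 8 + 1 = 9.
R6 applies (level before this adjustment is 9 < 12, so +1): 9 + 1 = 10.
Final offense level: 10.
Criminal history: 8 prior points → Category B (3-9).
Level 10 falls in the 10-12 band.
Grid: Level 10-12 × Category B = 104-136 weeks.
Probation check: level 10 ≤ 10 and category B ≤ D → eligible.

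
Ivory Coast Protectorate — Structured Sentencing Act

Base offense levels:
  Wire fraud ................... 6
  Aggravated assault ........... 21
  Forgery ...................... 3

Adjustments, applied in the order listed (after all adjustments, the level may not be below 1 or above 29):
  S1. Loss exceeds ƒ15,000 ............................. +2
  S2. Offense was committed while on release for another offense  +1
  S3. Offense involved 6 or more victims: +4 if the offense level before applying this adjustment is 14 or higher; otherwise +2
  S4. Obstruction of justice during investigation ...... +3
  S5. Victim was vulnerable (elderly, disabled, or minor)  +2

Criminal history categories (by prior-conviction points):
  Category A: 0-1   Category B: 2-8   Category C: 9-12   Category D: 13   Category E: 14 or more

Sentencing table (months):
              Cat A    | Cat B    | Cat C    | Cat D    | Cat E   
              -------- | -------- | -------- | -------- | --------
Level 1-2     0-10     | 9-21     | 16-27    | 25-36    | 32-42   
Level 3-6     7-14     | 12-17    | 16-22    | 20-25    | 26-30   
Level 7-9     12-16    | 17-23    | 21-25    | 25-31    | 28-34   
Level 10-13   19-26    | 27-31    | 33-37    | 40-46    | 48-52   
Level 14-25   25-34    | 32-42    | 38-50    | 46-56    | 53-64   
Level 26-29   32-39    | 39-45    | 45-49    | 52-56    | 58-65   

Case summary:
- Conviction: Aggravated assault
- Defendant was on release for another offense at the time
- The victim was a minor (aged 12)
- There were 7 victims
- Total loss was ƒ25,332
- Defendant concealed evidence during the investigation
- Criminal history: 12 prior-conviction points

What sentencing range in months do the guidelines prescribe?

45-49 months

Base offense level for aggravated assault: 21.
S1 applies: 21 + 2 = 23.
S2 applies: 23 + 1 = 24.
S3 applies (level before this adjustment is 24 ≥ 14, so +4): 24 + 4 = 28.
S4 applies: 28 + 3 = 31.
S5 applies: 31 + 2 = 33.
Level 33 exceeds the maximum of 29; capped at 29.
Final offense level: 29.
Criminal history: 12 prior points → Category C (9-12).
Level 29 falls in the 26-29 band.
Grid: Level 26-29 × Category C = 45-49 months.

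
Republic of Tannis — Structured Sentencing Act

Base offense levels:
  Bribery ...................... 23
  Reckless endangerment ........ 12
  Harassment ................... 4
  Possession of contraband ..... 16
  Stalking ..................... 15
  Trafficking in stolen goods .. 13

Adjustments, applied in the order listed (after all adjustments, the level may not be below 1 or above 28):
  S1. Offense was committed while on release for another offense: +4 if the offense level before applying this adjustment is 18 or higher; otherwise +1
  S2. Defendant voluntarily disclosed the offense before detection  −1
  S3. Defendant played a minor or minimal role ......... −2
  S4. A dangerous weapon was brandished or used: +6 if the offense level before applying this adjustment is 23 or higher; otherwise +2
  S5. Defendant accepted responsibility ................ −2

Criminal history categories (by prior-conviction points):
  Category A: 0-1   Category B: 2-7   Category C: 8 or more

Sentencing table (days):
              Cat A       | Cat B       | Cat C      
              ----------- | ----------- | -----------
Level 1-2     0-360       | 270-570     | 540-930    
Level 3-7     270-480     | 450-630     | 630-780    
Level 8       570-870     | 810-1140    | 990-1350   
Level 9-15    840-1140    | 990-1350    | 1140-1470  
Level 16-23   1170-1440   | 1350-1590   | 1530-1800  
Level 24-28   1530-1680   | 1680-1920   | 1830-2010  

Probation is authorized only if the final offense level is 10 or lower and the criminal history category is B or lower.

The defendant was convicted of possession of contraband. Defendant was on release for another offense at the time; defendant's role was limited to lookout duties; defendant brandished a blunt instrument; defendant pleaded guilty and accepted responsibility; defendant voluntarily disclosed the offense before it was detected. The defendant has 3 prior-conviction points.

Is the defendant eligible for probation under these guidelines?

Base offense level for possession of contraband: 16.
S1 applies (level before this adjustment is 16 < 18, so +1): 16 + 1 = 17.
S2 applies: 17 − 1 = 16.
S3 applies: 16 − 2 = 14.
S4 applies (level before this adjustment is 14 < 23, so +2): 14 + 2 = 16.
S5 applies: 16 − 2 = 14.
Final offense level: 14.
Criminal history: 3 prior points → Category B (2-7).
Level 14 falls in the 9-15 band.
Grid: Level 9-15 × Category B = 990-1350 days.
Probation check: level 14 > 10 and category B ≤ B → not eligible.

No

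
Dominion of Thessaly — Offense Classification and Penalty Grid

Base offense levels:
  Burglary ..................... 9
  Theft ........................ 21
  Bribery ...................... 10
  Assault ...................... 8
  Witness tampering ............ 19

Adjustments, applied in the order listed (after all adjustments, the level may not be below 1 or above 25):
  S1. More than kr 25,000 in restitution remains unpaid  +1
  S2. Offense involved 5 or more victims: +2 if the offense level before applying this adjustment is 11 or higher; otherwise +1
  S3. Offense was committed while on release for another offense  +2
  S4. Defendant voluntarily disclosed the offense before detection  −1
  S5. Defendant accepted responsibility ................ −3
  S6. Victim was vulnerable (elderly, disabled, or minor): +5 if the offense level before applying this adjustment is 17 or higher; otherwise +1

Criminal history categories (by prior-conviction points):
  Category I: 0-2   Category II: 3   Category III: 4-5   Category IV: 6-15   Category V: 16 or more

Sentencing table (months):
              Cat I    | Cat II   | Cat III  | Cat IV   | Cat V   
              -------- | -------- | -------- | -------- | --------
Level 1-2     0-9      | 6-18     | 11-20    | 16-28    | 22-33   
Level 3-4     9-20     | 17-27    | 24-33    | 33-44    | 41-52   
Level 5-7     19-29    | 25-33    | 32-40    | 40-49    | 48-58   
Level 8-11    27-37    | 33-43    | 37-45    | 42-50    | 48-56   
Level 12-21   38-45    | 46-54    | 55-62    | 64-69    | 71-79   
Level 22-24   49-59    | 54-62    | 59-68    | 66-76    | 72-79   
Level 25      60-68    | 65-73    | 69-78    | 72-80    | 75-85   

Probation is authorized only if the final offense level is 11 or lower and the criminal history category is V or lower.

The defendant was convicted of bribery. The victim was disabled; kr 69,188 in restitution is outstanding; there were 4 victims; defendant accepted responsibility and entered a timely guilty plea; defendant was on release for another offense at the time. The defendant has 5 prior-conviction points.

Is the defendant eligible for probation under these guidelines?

Yes

Base offense level for bribery: 10.
S1 applies: 10 + 1 = 11.
S3 applies: 11 + 2 = 13.
S5 applies: 13 − 3 = 10.
S6 applies (level before this adjustment is 10 < 17, so +1): 10 + 1 = 11.
Final offense level: 11.
Criminal history: 5 prior points → Category III (4-5).
Level 11 falls in the 8-11 band.
Grid: Level 8-11 × Category III = 37-45 months.
Probation check: level 11 ≤ 11 and category III ≤ V → eligible.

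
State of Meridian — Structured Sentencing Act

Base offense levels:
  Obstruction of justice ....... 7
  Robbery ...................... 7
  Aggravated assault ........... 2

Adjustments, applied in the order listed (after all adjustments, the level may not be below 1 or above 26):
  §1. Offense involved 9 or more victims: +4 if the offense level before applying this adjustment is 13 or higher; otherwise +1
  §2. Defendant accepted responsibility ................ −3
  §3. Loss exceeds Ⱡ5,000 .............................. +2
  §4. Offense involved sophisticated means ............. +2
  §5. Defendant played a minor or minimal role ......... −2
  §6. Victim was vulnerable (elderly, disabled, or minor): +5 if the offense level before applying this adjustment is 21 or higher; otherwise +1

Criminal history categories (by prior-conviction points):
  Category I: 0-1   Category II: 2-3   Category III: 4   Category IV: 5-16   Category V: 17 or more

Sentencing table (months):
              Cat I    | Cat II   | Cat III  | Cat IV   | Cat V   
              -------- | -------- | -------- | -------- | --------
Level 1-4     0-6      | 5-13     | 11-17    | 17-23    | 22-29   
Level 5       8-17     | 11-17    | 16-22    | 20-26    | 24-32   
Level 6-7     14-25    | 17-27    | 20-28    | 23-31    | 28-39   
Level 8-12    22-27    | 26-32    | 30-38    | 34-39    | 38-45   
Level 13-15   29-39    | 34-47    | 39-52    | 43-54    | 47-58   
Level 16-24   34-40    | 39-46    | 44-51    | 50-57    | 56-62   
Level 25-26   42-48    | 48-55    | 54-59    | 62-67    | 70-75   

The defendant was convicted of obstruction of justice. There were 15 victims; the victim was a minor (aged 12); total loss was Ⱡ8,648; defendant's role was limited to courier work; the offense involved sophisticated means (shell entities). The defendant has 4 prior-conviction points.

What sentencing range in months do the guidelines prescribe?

30-38 months

Base offense level for obstruction of justice: 7.
§1 applies (level before this adjustment is 7 < 13, so +1): 7 + 1 = 8.
§3 applies: 8 + 2 = 10.
§4 applies: 10 + 2 = 12.
§5 applies: 12 − 2 = 10.
§6 applies (level before this adjustment is 10 < 21, so +1): 10 + 1 = 11.
Final offense level: 11.
Criminal history: 4 prior points → Category III (4).
Level 11 falls in the 8-12 band.
Grid: Level 8-12 × Category III = 30-38 months.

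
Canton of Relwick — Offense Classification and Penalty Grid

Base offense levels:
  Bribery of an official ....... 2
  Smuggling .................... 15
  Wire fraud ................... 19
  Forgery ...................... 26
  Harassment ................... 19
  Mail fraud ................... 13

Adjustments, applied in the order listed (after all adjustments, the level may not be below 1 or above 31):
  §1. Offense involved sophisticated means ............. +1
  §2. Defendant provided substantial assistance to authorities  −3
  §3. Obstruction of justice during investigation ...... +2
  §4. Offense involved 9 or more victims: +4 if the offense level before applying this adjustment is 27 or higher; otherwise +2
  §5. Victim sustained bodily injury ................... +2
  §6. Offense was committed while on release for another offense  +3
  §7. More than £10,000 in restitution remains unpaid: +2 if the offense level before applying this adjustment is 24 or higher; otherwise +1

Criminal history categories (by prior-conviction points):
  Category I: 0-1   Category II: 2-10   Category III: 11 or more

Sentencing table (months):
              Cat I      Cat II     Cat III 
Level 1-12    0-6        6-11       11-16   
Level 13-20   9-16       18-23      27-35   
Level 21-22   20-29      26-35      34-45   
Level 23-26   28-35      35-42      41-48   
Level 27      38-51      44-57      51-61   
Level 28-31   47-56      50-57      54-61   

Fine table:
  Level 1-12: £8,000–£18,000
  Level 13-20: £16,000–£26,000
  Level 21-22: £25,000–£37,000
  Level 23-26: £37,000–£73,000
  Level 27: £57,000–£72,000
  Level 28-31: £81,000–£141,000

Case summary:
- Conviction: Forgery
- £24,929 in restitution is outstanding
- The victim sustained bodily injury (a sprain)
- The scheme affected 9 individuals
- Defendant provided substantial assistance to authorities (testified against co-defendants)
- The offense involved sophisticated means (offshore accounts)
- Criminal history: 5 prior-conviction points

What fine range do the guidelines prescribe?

£81,000–£141,000

Base offense level for forgery: 26.
§1 applies: 26 + 1 = 27.
§2 applies: 27 − 3 = 24.
§3 does not apply.
§4 applies (level before this adjustment is 24 < 27, so +2): 24 + 2 = 26.
§5 applies: 26 + 2 = 28.
§6 does not apply.
§7 applies (level before this adjustment is 28 ≥ 24, so +2): 28 + 2 = 30.
Final offense level: 30.
Level 30 falls in the 28-31 band.
Fine table: Level 28-31 → £81,000–£141,000.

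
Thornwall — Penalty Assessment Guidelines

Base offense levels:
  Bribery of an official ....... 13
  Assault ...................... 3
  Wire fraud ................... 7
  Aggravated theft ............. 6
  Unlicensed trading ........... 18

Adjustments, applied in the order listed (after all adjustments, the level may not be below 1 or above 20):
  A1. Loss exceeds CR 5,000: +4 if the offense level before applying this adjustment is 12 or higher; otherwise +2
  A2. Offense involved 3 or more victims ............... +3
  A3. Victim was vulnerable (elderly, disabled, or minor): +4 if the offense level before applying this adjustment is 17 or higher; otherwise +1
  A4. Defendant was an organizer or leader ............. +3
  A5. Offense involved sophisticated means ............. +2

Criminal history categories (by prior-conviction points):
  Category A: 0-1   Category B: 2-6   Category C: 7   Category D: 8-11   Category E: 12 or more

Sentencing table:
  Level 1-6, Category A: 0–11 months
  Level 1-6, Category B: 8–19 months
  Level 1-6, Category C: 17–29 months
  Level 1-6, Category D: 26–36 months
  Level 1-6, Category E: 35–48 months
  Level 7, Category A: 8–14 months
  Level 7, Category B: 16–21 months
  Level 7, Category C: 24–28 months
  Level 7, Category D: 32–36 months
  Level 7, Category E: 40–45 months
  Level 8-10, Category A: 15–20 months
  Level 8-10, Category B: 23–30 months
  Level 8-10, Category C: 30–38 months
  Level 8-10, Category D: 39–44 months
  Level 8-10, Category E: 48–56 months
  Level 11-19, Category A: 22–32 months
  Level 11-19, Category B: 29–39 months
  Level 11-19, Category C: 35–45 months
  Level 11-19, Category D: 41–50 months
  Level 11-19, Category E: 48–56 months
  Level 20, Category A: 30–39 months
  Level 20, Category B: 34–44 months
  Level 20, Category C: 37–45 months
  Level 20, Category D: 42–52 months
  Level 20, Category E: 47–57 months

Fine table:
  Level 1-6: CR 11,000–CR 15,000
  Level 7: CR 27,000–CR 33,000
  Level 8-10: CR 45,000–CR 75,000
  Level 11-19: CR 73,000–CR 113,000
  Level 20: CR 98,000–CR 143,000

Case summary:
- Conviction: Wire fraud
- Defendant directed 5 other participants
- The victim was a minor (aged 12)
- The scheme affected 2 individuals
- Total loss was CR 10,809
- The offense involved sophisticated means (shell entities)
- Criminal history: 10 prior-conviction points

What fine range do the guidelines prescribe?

CR 73,000–CR 113,000

Base offense level for wire fraud: 7.
A1 applies (level before this adjustment is 7 < 12, so +2): 7 + 2 = 9.
A3 applies (level before this adjustment is 9 < 17, so +1): 9 + 1 = 10.
A4 applies: 10 + 3 = 13.
A5 applies: 13 + 2 = 15.
Final offense level: 15.
Level 15 falls in the 11-19 band.
Fine table: Level 11-19 → CR 73,000–CR 113,000.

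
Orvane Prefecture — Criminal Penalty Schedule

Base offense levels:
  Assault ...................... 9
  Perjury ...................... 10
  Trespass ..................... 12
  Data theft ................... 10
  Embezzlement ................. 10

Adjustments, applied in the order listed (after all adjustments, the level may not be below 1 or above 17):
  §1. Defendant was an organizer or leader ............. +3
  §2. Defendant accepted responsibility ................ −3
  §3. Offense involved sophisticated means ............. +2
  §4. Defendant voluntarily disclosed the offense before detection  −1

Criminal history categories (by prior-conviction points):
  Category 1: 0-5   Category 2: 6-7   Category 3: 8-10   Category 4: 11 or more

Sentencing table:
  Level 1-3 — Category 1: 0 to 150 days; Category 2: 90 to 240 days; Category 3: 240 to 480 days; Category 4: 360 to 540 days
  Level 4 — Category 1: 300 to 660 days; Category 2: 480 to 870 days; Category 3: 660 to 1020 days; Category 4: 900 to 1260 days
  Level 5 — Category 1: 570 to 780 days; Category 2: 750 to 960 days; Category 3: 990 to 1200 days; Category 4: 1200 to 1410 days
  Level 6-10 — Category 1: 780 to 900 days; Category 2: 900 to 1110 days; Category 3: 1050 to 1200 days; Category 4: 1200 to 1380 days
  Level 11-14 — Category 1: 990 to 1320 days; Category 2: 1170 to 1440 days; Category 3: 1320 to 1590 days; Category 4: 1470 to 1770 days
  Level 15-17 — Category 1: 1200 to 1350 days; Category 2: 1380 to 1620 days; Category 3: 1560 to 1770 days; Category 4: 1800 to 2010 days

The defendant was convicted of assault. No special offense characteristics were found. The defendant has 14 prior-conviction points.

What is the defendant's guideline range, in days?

Base offense level for assault: 9.
Final offense level: 9.
Criminal history: 14 prior points → Category 4 (11+).
Level 9 falls in the 6-10 band.
Grid: Level 6-10 × Category 4 = 1200-1380 days.

1200-1380 days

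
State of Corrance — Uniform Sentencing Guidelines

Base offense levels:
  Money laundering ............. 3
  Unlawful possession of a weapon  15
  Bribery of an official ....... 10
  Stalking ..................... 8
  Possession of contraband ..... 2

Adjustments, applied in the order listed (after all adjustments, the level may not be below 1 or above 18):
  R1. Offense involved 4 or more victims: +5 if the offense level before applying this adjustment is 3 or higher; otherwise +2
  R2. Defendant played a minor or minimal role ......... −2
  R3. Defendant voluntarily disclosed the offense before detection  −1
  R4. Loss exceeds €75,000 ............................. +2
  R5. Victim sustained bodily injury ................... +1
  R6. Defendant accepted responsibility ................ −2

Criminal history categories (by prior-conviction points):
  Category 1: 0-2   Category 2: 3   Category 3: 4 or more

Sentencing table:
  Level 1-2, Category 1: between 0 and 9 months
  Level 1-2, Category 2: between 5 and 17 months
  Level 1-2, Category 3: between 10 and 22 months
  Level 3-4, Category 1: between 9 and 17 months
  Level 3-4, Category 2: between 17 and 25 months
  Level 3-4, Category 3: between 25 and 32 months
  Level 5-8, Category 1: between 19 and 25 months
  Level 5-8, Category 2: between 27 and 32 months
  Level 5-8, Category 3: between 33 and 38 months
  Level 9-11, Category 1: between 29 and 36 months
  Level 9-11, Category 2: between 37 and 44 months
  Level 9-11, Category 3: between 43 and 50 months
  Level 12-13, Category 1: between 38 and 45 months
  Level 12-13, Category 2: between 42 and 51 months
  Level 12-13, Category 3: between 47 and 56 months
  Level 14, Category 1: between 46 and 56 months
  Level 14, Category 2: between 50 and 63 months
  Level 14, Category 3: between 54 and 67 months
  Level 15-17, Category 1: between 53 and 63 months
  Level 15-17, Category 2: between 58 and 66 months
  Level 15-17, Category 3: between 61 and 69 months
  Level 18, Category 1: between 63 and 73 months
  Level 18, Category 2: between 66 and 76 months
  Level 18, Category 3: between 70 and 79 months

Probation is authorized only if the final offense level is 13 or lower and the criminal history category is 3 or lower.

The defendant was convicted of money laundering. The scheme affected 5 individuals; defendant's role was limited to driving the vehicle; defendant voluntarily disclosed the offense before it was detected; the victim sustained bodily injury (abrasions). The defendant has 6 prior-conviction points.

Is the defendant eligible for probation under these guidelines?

Yes

Base offense level for money laundering: 3.
R1 applies (level before this adjustment is 3 ≥ 3, so +5): 3 + 5 = 8.
R2 applies: 8 − 2 = 6.
R3 applies: 6 − 1 = 5.
R5 applies: 5 + 1 = 6.
R6 does not apply.
Final offense level: 6.
Criminal history: 6 prior points → Category 3 (4+).
Level 6 falls in the 5-8 band.
Grid: Level 5-8 × Category 3 = 33-38 months.
Probation check: level 6 ≤ 13 and category 3 ≤ 3 → eligible.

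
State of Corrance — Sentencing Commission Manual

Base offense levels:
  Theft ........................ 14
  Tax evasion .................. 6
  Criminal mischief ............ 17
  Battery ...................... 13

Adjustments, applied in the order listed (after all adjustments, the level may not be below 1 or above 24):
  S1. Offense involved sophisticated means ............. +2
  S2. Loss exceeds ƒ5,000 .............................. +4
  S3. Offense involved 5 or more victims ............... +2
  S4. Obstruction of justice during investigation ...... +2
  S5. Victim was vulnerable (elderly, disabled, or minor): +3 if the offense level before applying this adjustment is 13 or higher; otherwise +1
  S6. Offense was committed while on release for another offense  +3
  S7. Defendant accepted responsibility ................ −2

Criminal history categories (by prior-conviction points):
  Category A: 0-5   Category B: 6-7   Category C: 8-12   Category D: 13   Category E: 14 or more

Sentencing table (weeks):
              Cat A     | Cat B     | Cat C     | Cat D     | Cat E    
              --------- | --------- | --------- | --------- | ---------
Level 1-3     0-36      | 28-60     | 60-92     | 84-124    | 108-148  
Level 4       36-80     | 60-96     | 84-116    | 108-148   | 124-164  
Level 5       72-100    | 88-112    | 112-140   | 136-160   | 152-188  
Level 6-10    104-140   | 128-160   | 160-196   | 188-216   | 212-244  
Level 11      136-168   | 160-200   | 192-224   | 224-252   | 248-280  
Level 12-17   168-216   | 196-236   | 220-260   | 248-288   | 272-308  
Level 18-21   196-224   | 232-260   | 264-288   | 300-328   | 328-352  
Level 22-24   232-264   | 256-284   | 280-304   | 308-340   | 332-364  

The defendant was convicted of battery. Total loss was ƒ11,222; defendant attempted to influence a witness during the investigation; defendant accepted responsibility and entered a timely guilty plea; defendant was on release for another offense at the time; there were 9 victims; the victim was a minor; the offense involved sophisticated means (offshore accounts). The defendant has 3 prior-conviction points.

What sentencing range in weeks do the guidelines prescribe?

232-264 weeks

Base offense level for battery: 13.
S1 applies: 13 + 2 = 15.
S2 applies: 15 + 4 = 19.
S3 applies: 19 + 2 = 21.
S4 applies: 21 + 2 = 23.
S5 applies (level before this adjustment is 23 ≥ 13, so +3): 23 + 3 = 26.
S6 applies: 26 + 3 = 29.
S7 applies: 29 − 2 = 27.
Level 27 exceeds the maximum of 24; capped at 24.
Final offense level: 24.
Criminal history: 3 prior points → Category A (0-5).
Level 24 falls in the 22-24 band.
Grid: Level 22-24 × Category A = 232-264 weeks.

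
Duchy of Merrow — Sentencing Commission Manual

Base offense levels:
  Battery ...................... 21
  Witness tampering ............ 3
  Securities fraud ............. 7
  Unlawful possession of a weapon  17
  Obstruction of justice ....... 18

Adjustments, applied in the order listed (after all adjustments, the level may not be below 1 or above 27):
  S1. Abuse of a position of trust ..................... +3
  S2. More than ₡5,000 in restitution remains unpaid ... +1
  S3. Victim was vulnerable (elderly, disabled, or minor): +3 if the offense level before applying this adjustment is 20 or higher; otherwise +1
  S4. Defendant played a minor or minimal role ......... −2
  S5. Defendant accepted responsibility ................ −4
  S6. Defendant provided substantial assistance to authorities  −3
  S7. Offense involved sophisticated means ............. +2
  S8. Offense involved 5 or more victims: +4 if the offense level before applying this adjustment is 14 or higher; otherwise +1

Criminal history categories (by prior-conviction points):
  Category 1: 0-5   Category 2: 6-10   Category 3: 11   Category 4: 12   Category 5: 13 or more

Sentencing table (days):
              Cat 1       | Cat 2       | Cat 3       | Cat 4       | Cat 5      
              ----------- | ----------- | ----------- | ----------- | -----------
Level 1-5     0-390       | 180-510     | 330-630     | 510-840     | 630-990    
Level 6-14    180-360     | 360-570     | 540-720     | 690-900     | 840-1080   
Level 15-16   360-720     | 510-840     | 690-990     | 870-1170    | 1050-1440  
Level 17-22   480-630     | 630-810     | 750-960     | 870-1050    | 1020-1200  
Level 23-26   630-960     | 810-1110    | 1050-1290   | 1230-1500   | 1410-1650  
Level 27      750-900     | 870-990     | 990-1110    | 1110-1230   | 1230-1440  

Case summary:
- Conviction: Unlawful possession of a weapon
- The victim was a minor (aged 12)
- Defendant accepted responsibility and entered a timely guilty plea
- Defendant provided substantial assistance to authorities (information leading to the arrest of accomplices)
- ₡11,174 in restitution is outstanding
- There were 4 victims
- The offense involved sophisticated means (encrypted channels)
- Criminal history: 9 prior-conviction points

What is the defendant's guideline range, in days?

360-570 days

Base offense level for unlawful possession of a weapon: 17.
S1 does not apply.
S2 applies: 17 + 1 = 18.
S3 applies (level before this adjustment is 18 < 20, so +1): 18 + 1 = 19.
S4 does not apply.
S5 applies: 19 − 4 = 15.
S6 applies: 15 − 3 = 12.
S7 applies: 12 + 2 = 14.
Final offense level: 14.
Criminal history: 9 prior points → Category 2 (6-10).
Level 14 falls in the 6-14 band.
Grid: Level 6-14 × Category 2 = 360-570 days.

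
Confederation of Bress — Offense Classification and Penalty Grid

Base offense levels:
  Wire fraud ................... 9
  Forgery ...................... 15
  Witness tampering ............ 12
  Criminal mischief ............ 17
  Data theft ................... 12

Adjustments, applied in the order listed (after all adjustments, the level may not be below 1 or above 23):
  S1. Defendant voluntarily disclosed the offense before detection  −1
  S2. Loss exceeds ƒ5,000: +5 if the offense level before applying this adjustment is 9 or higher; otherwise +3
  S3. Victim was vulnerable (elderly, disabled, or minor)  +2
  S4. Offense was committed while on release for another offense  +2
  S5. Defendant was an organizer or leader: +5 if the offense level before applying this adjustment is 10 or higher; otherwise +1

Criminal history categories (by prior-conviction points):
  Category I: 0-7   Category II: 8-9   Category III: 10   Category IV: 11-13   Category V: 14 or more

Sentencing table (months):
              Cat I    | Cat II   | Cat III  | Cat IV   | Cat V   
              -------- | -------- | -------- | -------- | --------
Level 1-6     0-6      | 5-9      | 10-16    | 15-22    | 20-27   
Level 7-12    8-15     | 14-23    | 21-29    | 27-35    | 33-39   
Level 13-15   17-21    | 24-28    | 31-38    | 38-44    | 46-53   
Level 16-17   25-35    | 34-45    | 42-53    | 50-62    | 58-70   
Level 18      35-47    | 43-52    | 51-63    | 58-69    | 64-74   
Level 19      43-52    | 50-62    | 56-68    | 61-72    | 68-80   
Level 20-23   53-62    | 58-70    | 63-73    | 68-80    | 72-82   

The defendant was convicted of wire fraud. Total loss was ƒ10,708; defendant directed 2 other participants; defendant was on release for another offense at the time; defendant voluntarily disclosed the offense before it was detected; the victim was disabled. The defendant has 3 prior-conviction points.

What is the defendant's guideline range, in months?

53-62 months

Base offense level for wire fraud: 9.
S1 applies: 9 − 1 = 8.
S2 applies (level before this adjustment is 8 < 9, so +3): 8 + 3 = 11.
S3 applies: 11 + 2 = 13.
S4 applies: 13 + 2 = 15.
S5 applies (level before this adjustment is 15 ≥ 10, so +5): 15 + 5 = 20.
Final offense level: 20.
Criminal history: 3 prior points → Category I (0-7).
Level 20 falls in the 20-23 band.
Grid: Level 20-23 × Category I = 53-62 months.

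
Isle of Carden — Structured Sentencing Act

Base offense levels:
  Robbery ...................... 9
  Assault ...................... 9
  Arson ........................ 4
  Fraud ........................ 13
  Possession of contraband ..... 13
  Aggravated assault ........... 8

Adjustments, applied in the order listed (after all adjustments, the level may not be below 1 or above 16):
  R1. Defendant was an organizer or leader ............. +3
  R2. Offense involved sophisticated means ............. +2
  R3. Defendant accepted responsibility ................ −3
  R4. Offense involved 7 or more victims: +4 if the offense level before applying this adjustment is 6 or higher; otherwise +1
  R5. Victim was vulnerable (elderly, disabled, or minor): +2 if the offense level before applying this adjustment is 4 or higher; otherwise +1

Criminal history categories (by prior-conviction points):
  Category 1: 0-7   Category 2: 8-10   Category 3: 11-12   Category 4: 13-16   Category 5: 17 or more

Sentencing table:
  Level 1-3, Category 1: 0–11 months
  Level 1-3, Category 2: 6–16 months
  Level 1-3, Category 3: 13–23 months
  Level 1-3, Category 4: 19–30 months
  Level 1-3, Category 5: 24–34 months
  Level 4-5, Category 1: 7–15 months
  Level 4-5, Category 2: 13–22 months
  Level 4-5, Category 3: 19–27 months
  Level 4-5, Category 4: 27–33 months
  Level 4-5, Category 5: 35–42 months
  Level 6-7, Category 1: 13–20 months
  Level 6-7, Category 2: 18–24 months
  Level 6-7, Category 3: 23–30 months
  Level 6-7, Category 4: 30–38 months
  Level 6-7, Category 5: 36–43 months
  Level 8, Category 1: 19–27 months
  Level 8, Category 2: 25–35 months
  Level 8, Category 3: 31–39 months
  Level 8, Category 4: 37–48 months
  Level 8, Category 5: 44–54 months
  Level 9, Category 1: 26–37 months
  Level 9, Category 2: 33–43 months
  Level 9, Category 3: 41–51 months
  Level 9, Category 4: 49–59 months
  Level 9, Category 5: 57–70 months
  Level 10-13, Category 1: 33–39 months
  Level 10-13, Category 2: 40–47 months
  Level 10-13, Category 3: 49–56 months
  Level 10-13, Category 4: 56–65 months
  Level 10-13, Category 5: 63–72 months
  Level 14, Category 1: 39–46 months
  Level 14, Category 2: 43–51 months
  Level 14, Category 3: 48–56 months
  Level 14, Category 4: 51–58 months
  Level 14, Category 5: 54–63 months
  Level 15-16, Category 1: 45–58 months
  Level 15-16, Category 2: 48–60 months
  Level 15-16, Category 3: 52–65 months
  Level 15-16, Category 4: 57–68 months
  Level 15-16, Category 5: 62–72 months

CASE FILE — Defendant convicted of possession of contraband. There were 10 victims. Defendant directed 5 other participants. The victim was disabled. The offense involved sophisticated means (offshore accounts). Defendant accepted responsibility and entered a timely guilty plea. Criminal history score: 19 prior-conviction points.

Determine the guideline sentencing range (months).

62-72 months

Base offense level for possession of contraband: 13.
R1 applies: 13 + 3 = 16.
R2 applies: 16 + 2 = 18.
R3 applies: 18 − 3 = 15.
R4 applies (level before this adjustment is 15 ≥ 6, so +4): 15 + 4 = 19.
R5 applies (level before this adjustment is 19 ≥ 4, so +2): 19 + 2 = 21.
Level 21 exceeds the maximum of 16; capped at 16.
Final offense level: 16.
Criminal history: 19 prior points → Category 5 (17+).
Level 16 falls in the 15-16 band.
Grid: Level 15-16 × Category 5 = 62-72 months.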